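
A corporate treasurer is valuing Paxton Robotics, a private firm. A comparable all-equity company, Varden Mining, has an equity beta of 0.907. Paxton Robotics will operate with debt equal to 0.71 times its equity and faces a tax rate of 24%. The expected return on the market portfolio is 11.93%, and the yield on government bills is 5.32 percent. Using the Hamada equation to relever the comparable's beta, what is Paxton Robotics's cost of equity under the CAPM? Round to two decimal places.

β_L = β_U × [1 + (1 − t)(D/E)] = 0.907 × [1 + (1 − 0.24) × 0.71]
    = 0.907 × [1 + 0.76 × 0.71] = 0.907 × 1.5396 = 1.3964
MRP = 11.93% − 5.32% = 6.61%
E(R) = R_f + β_L × MRP = 5.32% + 1.3964 × 6.61% = 14.55%

14.55%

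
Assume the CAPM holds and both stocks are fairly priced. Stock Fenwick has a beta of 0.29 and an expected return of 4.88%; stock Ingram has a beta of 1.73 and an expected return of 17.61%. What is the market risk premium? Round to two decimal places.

8.84%

Both satisfy E(R) = R_f + β·MRP, so the slope of the SML is
MRP = (17.61% − 4.88%) / (1.73 − 0.29) = 12.73% / 1.44 = 8.8403%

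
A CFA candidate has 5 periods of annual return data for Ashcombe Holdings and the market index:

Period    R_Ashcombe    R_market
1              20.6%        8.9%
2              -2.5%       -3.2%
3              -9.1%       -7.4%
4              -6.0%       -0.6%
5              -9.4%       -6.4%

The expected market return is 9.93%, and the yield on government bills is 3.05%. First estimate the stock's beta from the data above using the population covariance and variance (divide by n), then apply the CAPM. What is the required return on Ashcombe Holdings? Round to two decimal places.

15.62%

Mean R_i = (20.6 − 2.5 − 9.1 − 6.0 − 9.4) / 5 = -1.2800%
Mean R_m = (8.9 − 3.2 − 7.4 − 0.6 − 6.4) / 5 = -1.7400%
Σ(R_i − R̄_i)(R_m − R̄_m) = 311.3040  ⇒  Cov = 311.3040 / 5 = 62.2608
Σ(R_m − R̄_m)² = 170.3920  ⇒  Var(R_m) = 170.3920 / 5 = 34.0784
β = Cov / Var(R_m) = 62.2608 / 34.0784 = 1.8270
MRP = 9.93% − 3.05% = 6.88%
E(R) = R_f + β × MRP = 3.05% + 1.8270 × 6.88% = 15.62%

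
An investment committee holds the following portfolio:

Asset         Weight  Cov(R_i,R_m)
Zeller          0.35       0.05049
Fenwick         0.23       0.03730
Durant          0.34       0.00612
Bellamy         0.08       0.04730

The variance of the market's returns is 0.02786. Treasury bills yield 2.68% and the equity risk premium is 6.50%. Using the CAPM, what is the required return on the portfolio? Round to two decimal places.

β_Zeller = 0.05049 / 0.02786 = 1.8123
β_Fenwick = 0.03730 / 0.02786 = 1.3388
β_Durant = 0.00612 / 0.02786 = 0.2197
β_Bellamy = 0.04730 / 0.02786 = 1.6978
β_P = Σ w_i β_i = 0.35×1.8123 + 0.23×1.3388 + 0.34×0.2197 + 0.08×1.6978 = 1.1528
E(R_P) = R_f + β_P × MRP = 2.68% + 1.1528 × 6.50% = 10.17%

10.17%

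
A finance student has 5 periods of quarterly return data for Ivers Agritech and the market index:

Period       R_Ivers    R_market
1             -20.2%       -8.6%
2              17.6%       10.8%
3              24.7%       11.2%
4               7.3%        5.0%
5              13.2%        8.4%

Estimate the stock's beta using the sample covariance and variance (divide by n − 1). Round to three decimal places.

2.088

Mean R_i = (-20.2 + 17.6 + 24.7 + 7.3 + 13.2) / 5 = 8.5200%
Mean R_m = (-8.6 + 10.8 + 11.2 + 5.0 + 8.4) / 5 = 5.3600%
Σ(R_i − R̄_i)(R_m − R̄_m) = 559.4840  ⇒  Cov = 559.4840 / 4 = 139.8710
Σ(R_m − R̄_m)² = 267.9520  ⇒  Var(R_m) = 267.9520 / 4 = 66.9880
β = Cov / Var(R_m) = 139.8710 / 66.9880 = 2.0880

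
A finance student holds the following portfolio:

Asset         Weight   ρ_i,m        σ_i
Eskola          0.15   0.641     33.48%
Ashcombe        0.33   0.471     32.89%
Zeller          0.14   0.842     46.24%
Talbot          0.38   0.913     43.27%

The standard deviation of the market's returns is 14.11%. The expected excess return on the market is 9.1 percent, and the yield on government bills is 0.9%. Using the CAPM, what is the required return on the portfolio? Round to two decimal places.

19.47%

β_Eskola = 0.641 × 33.48% / 14.11% = 1.5210
β_Ashcombe = 0.471 × 32.89% / 14.11% = 1.0979
β_Zeller = 0.842 × 46.24% / 14.11% = 2.7593
β_Talbot = 0.913 × 43.27% / 14.11% = 2.7998
β_P = Σ w_i β_i = 0.15×1.5210 + 0.33×1.0979 + 0.14×2.7593 + 0.38×2.7998 = 2.0407
E(R_P) = R_f + β_P × MRP = 0.9% + 2.0407 × 9.1% = 19.47%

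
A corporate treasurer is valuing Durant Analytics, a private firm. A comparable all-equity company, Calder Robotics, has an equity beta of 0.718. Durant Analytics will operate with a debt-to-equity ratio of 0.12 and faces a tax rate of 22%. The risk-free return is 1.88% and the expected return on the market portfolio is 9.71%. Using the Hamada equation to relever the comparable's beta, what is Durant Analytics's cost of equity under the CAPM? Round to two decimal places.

8.03%

β_L = β_U × [1 + (1 − t)(D/E)] = 0.718 × [1 + (1 − 0.22) × 0.12]
    = 0.718 × [1 + 0.78 × 0.12] = 0.718 × 1.0936 = 0.7852
MRP = 9.71% − 1.88% = 7.83%
E(R) = R_f + β_L × MRP = 1.88% + 0.7852 × 7.83% = 8.03%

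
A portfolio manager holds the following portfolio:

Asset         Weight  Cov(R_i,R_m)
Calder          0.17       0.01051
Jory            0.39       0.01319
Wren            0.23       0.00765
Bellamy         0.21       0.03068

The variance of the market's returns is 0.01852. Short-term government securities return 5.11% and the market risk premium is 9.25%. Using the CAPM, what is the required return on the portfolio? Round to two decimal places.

β_Calder = 0.01051 / 0.01852 = 0.5675
β_Jory = 0.01319 / 0.01852 = 0.7122
β_Wren = 0.00765 / 0.01852 = 0.4131
β_Bellamy = 0.03068 / 0.01852 = 1.6566
β_P = Σ w_i β_i = 0.17×0.5675 + 0.39×0.7122 + 0.23×0.4131 + 0.21×1.6566 = 0.8171
E(R_P) = R_f + β_P × MRP = 5.11% + 0.8171 × 9.25% = 12.67%

12.67%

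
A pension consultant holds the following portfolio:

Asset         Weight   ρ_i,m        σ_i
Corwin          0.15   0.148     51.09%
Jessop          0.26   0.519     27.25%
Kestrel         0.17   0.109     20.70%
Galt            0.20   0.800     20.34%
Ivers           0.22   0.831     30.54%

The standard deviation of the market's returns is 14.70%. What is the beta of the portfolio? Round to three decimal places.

0.955

β_Corwin = 0.148 × 51.09% / 14.70% = 0.5144
β_Jessop = 0.519 × 27.25% / 14.70% = 0.9621
β_Kestrel = 0.109 × 20.70% / 14.70% = 0.1535
β_Galt = 0.800 × 20.34% / 14.70% = 1.1069
β_Ivers = 0.831 × 30.54% / 14.70% = 1.7264
β_P = Σ w_i β_i = 0.15×0.5144 + 0.26×0.9621 + 0.17×0.1535 + 0.20×1.1069 + 0.22×1.7264 = 0.9546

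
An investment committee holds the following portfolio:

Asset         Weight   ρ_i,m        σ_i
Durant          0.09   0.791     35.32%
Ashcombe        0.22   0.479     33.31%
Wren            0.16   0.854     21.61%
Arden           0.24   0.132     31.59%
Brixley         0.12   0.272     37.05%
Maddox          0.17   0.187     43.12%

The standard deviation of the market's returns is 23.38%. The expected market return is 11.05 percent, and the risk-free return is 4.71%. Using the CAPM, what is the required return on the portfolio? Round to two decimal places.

8.12%

β_Durant = 0.791 × 35.32% / 23.38% = 1.1950
β_Ashcombe = 0.479 × 33.31% / 23.38% = 0.6824
β_Wren = 0.854 × 21.61% / 23.38% = 0.7893
β_Arden = 0.132 × 31.59% / 23.38% = 0.1784
β_Brixley = 0.272 × 37.05% / 23.38% = 0.4310
β_Maddox = 0.187 × 43.12% / 23.38% = 0.3449
β_P = Σ w_i β_i = 0.09×1.1950 + 0.22×0.6824 + 0.16×0.7893 + 0.24×0.1784 + 0.12×0.4310 + 0.17×0.3449 = 0.5371
MRP = 11.05% − 4.71% = 6.34%
E(R_P) = R_f + β_P × MRP = 4.71% + 0.5371 × 6.34% = 8.12%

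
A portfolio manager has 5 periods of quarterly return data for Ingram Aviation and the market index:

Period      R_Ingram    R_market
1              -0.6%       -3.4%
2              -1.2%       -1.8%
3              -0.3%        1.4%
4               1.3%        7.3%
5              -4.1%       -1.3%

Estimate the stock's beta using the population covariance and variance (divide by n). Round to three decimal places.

0.293

Mean R_i = (-0.6 − 1.2 − 0.3 + 1.3 − 4.1) / 5 = -0.9800%
Mean R_m = (-3.4 − 1.8 + 1.4 + 7.3 − 1.3) / 5 = 0.4400%
Σ(R_i − R̄_i)(R_m − R̄_m) = 20.7560  ⇒  Cov = 20.7560 / 5 = 4.1512
Σ(R_m − R̄_m)² = 70.7720  ⇒  Var(R_m) = 70.7720 / 5 = 14.1544
β = Cov / Var(R_m) = 4.1512 / 14.1544 = 0.2933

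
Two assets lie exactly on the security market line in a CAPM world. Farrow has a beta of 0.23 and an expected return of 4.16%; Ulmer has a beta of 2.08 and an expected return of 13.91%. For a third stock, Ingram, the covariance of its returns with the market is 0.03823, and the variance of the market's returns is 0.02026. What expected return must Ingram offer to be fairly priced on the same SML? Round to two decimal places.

12.89%

MRP = (13.91% − 4.16%) / (2.08 − 0.23) = 5.2703%
R_f = 4.16% − 0.23 × 5.2703% = 2.9478%
β_Ingram = Cov / Var(R_m) = 0.03823 / 0.02026 = 1.8870
E(R_Ingram) = R_f + β × MRP = 2.9478% + 1.8870 × 5.2703% = 12.89%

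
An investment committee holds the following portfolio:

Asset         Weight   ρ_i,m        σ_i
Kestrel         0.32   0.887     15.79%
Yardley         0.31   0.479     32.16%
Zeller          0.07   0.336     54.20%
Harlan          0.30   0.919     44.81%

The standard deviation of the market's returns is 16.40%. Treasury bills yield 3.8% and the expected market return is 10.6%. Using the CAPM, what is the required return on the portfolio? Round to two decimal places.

13.29%

β_Kestrel = 0.887 × 15.79% / 16.40% = 0.8540
β_Yardley = 0.479 × 32.16% / 16.40% = 0.9393
β_Zeller = 0.336 × 54.20% / 16.40% = 1.1104
β_Harlan = 0.919 × 44.81% / 16.40% = 2.5110
β_P = Σ w_i β_i = 0.32×0.8540 + 0.31×0.9393 + 0.07×1.1104 + 0.30×2.5110 = 1.3955
MRP = 10.6% − 3.8% = 6.80%
E(R_P) = R_f + β_P × MRP = 3.8% + 1.3955 × 6.8% = 13.29%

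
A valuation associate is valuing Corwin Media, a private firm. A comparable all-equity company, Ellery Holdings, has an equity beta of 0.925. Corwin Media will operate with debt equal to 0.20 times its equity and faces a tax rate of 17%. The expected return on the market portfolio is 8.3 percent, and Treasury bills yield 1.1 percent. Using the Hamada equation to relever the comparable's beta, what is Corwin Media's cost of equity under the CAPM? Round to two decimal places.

β_L = β_U × [1 + (1 − t)(D/E)] = 0.925 × [1 + (1 − 0.17) × 0.20]
    = 0.925 × [1 + 0.83 × 0.20] = 0.925 × 1.1660 = 1.0786
MRP = 8.3% − 1.1% = 7.20%
E(R) = R_f + β_L × MRP = 1.1% + 1.0786 × 7.2% = 8.87%

8.87%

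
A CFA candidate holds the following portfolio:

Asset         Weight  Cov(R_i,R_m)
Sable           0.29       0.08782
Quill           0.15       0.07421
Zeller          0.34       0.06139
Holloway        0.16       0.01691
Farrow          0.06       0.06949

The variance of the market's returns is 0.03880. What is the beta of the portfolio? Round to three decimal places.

1.658

β_Sable = 0.08782 / 0.03880 = 2.2634
β_Quill = 0.07421 / 0.03880 = 1.9126
β_Zeller = 0.06139 / 0.03880 = 1.5822
β_Holloway = 0.01691 / 0.03880 = 0.4358
β_Farrow = 0.06949 / 0.03880 = 1.7910
β_P = Σ w_i β_i = 0.29×2.2634 + 0.15×1.9126 + 0.34×1.5822 + 0.16×0.4358 + 0.06×1.7910 = 1.6584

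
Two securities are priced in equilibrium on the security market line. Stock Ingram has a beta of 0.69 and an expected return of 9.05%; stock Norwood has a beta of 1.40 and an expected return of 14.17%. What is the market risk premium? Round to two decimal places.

Both satisfy E(R) = R_f + β·MRP, so the slope of the SML is
MRP = (14.17% − 9.05%) / (1.40 − 0.69) = 5.12% / 0.71 = 7.2113%

7.21%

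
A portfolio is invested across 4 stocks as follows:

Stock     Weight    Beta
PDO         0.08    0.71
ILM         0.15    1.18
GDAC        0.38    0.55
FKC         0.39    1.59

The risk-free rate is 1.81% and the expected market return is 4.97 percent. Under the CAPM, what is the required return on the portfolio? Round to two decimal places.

5.17%

β_P = Σ w_i β_i = 0.08×0.71 + 0.15×1.18 + 0.38×0.55 + 0.39×1.59 = 1.0629
MRP = 4.97% − 1.81% = 3.16%
E(R_P) = R_f + β_P × MRP = 1.81% + 1.0629 × 3.16% = 5.17%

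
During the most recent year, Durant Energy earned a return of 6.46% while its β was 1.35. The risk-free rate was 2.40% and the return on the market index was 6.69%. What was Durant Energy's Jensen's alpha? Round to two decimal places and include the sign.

-1.73%

Market excess return = 6.69% − 2.40% = 4.29%
CAPM benchmark = R_f + β(R_m − R_f) = 2.40% + 1.35 × 4.29% = 8.1915%
α = actual − benchmark = 6.46% − 8.1915% = -1.73%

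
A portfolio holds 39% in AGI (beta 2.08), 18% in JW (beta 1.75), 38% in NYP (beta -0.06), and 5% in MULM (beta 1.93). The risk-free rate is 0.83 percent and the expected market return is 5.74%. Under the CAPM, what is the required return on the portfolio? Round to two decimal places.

β_P = Σ w_i β_i = 0.39×2.08 + 0.18×1.75 + 0.38×-0.06 + 0.05×1.93 = 1.1999
MRP = 5.74% − 0.83% = 4.91%
E(R_P) = R_f + β_P × MRP = 0.83% + 1.1999 × 4.91% = 6.72%

6.72%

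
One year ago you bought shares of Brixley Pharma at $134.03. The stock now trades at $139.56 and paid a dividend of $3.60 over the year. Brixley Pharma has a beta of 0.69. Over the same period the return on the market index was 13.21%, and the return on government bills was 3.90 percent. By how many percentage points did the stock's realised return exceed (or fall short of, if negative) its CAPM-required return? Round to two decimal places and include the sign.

Realised HPR = (P1 + D1 − P0) / P0 = (139.56 + 3.60 − 134.03) / 134.03 = 9.13 / 134.03 = 6.8119%
MRP = 13.21% − 3.90% = 9.31%
CAPM required = R_f + β·MRP = 3.90% + 0.69 × 9.31% = 10.3239%
α = realised − required = 6.8119% − 10.3239% = -3.51%

-3.51%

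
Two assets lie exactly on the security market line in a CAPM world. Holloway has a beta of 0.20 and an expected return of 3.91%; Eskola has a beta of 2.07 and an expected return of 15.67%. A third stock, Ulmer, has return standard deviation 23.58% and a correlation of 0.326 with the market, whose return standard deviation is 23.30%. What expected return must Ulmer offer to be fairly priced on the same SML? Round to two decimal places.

4.73%

MRP = (15.67% − 3.91%) / (2.07 − 0.20) = 6.2888%
R_f = 3.91% − 0.20 × 6.2888% = 2.6522%
β_Ulmer = ρ·σ_i/σ_m = 0.326 × 23.58 / 23.30 = 0.3299
E(R_Ulmer) = R_f + β × MRP = 2.6522% + 0.3299 × 6.2888% = 4.73%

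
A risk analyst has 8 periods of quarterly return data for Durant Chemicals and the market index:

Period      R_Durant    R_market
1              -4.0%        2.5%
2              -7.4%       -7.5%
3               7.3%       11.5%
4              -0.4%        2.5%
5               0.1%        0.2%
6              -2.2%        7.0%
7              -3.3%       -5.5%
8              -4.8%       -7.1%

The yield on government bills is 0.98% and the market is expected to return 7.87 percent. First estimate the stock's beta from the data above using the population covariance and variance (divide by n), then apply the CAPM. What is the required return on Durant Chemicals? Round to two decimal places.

Mean R_i = (-4.0 − 7.4 + 7.3 − 0.4 + 0.1 − 2.2 − 3.3 − 4.8) / 8 = -1.8375%
Mean R_m = (2.5 − 7.5 + 11.5 + 2.5 + 0.2 + 7.0 − 5.5 − 7.1) / 8 = 0.4500%
Σ(R_i − R̄_i)(R_m − R̄_m) = 171.9150  ⇒  Cov = 171.9150 / 8 = 21.4894
Σ(R_m − R̄_m)² = 329.0800  ⇒  Var(R_m) = 329.0800 / 8 = 41.1350
β = Cov / Var(R_m) = 21.4894 / 41.1350 = 0.5224
MRP = 7.87% − 0.98% = 6.89%
E(R) = R_f + β × MRP = 0.98% + 0.5224 × 6.89% = 4.58%

4.58%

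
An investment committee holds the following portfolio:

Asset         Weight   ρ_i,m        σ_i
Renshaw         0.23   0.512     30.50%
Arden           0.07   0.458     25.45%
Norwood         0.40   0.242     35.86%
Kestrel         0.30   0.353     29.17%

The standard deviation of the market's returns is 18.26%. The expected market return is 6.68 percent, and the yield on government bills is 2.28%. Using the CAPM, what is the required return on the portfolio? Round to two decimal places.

4.92%

β_Renshaw = 0.512 × 30.50% / 18.26% = 0.8552
β_Arden = 0.458 × 25.45% / 18.26% = 0.6383
β_Norwood = 0.242 × 35.86% / 18.26% = 0.4753
β_Kestrel = 0.353 × 29.17% / 18.26% = 0.5639
β_P = Σ w_i β_i = 0.23×0.8552 + 0.07×0.6383 + 0.40×0.4753 + 0.30×0.5639 = 0.6007
MRP = 6.68% − 2.28% = 4.40%
E(R_P) = R_f + β_P × MRP = 2.28% + 0.6007 × 4.40% = 4.92%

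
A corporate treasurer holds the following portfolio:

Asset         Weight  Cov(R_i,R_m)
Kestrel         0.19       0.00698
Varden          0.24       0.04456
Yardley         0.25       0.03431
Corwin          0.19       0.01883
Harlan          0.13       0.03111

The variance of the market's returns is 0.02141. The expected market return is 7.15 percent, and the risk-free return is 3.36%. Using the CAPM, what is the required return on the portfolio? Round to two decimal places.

8.36%

β_Kestrel = 0.00698 / 0.02141 = 0.3260
β_Varden = 0.04456 / 0.02141 = 2.0813
β_Yardley = 0.03431 / 0.02141 = 1.6025
β_Corwin = 0.01883 / 0.02141 = 0.8795
β_Harlan = 0.03111 / 0.02141 = 1.4531
β_P = Σ w_i β_i = 0.19×0.3260 + 0.24×2.0813 + 0.25×1.6025 + 0.19×0.8795 + 0.13×1.4531 = 1.3181
MRP = 7.15% − 3.36% = 3.79%
E(R_P) = R_f + β_P × MRP = 3.36% + 1.3181 × 3.79% = 8.36%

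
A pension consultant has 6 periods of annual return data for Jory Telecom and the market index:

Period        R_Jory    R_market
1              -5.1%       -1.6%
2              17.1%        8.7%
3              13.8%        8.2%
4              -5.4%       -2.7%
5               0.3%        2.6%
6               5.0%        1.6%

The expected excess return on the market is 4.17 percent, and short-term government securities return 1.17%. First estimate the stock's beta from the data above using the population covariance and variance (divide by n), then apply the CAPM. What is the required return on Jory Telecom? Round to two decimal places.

9.20%

Mean R_i = (-5.1 + 17.1 + 13.8 − 5.4 + 0.3 + 5.0) / 6 = 4.2833%
Mean R_m = (-1.6 + 8.7 + 8.2 − 2.7 + 2.6 + 1.6) / 6 = 2.8000%
Σ(R_i − R̄_i)(R_m − R̄_m) = 221.4900  ⇒  Cov = 221.4900 / 6 = 36.9150
Σ(R_m − R̄_m)² = 115.0600  ⇒  Var(R_m) = 115.0600 / 6 = 19.1767
β = Cov / Var(R_m) = 36.9150 / 19.1767 = 1.9250
E(R) = R_f + β × MRP = 1.17% + 1.9250 × 4.17% = 9.20%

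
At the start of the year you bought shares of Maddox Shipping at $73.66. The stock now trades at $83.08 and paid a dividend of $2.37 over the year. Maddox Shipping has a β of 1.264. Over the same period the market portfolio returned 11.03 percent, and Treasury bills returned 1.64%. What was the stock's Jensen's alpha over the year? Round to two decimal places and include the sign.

+2.50%

Realised HPR = (P1 + D1 − P0) / P0 = (83.08 + 2.37 − 73.66) / 73.66 = 11.79 / 73.66 = 16.0060%
MRP = 11.03% − 1.64% = 9.39%
CAPM required = R_f + β·MRP = 1.64% + 1.264 × 9.39% = 13.50896%
α = realised − required = 16.0060% − 13.50896% = +2.50%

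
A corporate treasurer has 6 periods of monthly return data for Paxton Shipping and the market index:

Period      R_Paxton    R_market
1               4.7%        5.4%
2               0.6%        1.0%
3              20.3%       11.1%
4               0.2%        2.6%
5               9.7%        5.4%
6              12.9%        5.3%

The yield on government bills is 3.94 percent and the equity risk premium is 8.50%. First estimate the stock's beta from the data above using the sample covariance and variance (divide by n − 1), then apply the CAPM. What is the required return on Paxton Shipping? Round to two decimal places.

21.74%

Mean R_i = (4.7 + 0.6 + 20.3 + 0.2 + 9.7 + 12.9) / 6 = 8.0667%
Mean R_m = (5.4 + 1.0 + 11.1 + 2.6 + 5.4 + 5.3) / 6 = 5.1333%
Σ(R_i − R̄_i)(R_m − R̄_m) = 124.1267  ⇒  Cov = 124.1267 / 5 = 24.8253
Σ(R_m − R̄_m)² = 59.2733  ⇒  Var(R_m) = 59.2733 / 5 = 11.8547
β = Cov / Var(R_m) = 24.8253 / 11.8547 = 2.0941
E(R) = R_f + β × MRP = 3.94% + 2.0941 × 8.50% = 21.74%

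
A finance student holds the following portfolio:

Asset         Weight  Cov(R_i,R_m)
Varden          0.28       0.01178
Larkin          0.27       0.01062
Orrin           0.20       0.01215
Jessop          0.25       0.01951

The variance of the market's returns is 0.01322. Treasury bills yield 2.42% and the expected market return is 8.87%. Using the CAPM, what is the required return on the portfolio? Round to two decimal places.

8.99%

β_Varden = 0.01178 / 0.01322 = 0.8911
β_Larkin = 0.01062 / 0.01322 = 0.8033
β_Orrin = 0.01215 / 0.01322 = 0.9191
β_Jessop = 0.01951 / 0.01322 = 1.4758
β_P = Σ w_i β_i = 0.28×0.8911 + 0.27×0.8033 + 0.20×0.9191 + 0.25×1.4758 = 1.0192
MRP = 8.87% − 2.42% = 6.45%
E(R_P) = R_f + β_P × MRP = 2.42% + 1.0192 × 6.45% = 8.99%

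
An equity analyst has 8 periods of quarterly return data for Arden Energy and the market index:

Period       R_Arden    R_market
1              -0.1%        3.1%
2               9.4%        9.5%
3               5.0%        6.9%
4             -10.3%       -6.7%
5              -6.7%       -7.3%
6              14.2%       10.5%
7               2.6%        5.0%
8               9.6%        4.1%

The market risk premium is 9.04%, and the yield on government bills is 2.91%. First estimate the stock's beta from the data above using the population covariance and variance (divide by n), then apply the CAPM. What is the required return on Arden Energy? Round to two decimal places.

13.35%

Mean R_i = (-0.1 + 9.4 + 5.0 − 10.3 − 6.7 + 14.2 + 2.6 + 9.6) / 8 = 2.9625%
Mean R_m = (3.1 + 9.5 + 6.9 − 6.7 − 7.3 + 10.5 + 5.0 + 4.1) / 8 = 3.1375%
Σ(R_i − R̄_i)(R_m − R̄_m) = 368.5113  ⇒  Cov = 368.5113 / 8 = 46.0639
Σ(R_m − R̄_m)² = 318.9588  ⇒  Var(R_m) = 318.9588 / 8 = 39.8699
β = Cov / Var(R_m) = 46.0639 / 39.8699 = 1.1554
E(R) = R_f + β × MRP = 2.91% + 1.1554 × 9.04% = 13.35%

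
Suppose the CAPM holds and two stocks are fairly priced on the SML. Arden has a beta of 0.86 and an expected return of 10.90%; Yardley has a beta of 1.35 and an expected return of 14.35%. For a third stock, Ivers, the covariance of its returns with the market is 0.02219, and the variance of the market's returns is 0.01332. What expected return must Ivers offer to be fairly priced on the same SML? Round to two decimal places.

MRP = (14.35% − 10.90%) / (1.35 − 0.86) = 7.0408%
R_f = 10.90% − 0.86 × 7.0408% = 4.8449%
β_Ivers = Cov / Var(R_m) = 0.02219 / 0.01332 = 1.6659
E(R_Ivers) = R_f + β × MRP = 4.8449% + 1.6659 × 7.0408% = 16.57%

16.57%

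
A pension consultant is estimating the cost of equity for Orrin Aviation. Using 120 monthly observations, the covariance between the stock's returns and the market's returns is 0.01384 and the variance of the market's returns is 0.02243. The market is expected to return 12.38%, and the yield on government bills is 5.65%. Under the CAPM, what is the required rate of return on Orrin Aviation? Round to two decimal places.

9.80%

β = Cov(R_i, R_m) / Var(R_m) = 0.01384 / 0.02243 = 0.6170
MRP = 12.38% − 5.65% = 6.73%
E(R) = R_f + β × MRP = 5.65% + 0.6170 × 6.73% = 9.80%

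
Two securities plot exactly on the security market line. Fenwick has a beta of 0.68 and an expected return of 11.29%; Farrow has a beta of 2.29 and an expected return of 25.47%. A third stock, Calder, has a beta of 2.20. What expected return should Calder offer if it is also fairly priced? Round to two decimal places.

MRP (SML slope) = (25.47% − 11.29%) / (2.29 − 0.68) = 14.18% / 1.61 = 8.8075%
R_f (intercept) = 11.29% − 0.68 × 8.8075% = 5.3009%
E(R_Calder) = R_f + β × MRP = 5.3009% + 2.20 × 8.8075% = 24.68%

24.68%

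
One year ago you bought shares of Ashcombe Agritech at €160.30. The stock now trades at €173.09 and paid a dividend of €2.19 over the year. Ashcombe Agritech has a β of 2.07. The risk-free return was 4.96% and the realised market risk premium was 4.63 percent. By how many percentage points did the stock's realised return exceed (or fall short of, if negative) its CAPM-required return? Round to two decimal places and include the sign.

-5.20%

Realised HPR = (P1 + D1 − P0) / P0 = (173.09 + 2.19 − 160.30) / 160.30 = 14.98 / 160.30 = 9.3450%
CAPM required = R_f + β·MRP = 4.96% + 2.07 × 4.63% = 14.5441%
α = realised − required = 9.3450% − 14.5441% = -5.20%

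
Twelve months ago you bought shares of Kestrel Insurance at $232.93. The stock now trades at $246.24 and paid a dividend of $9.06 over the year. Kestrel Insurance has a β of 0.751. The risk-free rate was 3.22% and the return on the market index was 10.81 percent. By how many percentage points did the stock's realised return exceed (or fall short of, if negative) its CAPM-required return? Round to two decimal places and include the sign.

Realised HPR = (P1 + D1 − P0) / P0 = (246.24 + 9.06 − 232.93) / 232.93 = 22.37 / 232.93 = 9.6037%
MRP = 10.81% − 3.22% = 7.59%
CAPM required = R_f + β·MRP = 3.22% + 0.751 × 7.59% = 8.92009%
α = realised − required = 9.6037% − 8.92009% = +0.68%

+0.68%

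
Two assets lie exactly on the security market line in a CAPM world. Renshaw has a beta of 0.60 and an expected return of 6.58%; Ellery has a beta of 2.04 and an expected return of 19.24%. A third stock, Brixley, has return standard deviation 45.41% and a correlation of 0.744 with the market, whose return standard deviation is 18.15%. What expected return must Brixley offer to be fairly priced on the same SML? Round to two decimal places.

17.67%

MRP = (19.24% − 6.58%) / (2.04 − 0.60) = 8.7917%
R_f = 6.58% − 0.60 × 8.7917% = 1.3050%
β_Brixley = ρ·σ_i/σ_m = 0.744 × 45.41 / 18.15 = 1.8614
E(R_Brixley) = R_f + β × MRP = 1.3050% + 1.8614 × 8.7917% = 17.67%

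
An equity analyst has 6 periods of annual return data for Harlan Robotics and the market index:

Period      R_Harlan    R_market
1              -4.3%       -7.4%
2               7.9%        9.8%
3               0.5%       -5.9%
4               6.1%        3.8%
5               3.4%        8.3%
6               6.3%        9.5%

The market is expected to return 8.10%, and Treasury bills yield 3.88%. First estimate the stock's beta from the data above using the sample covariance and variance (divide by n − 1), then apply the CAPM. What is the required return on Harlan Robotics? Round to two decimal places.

Mean R_i = (-4.3 + 7.9 + 0.5 + 6.1 + 3.4 + 6.3) / 6 = 3.3167%
Mean R_m = (-7.4 + 9.8 − 5.9 + 3.8 + 8.3 + 9.5) / 6 = 3.0167%
Σ(R_i − R̄_i)(R_m − R̄_m) = 157.5083  ⇒  Cov = 157.5083 / 5 = 31.5017
Σ(R_m − R̄_m)² = 304.5883  ⇒  Var(R_m) = 304.5883 / 5 = 60.9177
β = Cov / Var(R_m) = 31.5017 / 60.9177 = 0.5171
MRP = 8.10% − 3.88% = 4.22%
E(R) = R_f + β × MRP = 3.88% + 0.5171 × 4.22% = 6.06%

6.06%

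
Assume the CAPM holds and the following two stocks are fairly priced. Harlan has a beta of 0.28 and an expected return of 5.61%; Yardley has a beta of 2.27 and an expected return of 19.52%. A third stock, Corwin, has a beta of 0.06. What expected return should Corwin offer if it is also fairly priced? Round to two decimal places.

4.07%

MRP (SML slope) = (19.52% − 5.61%) / (2.27 − 0.28) = 13.91% / 1.99 = 6.9899%
R_f (intercept) = 5.61% − 0.28 × 6.9899% = 3.6528%
E(R_Corwin) = R_f + β × MRP = 3.6528% + 0.06 × 6.9899% = 4.07%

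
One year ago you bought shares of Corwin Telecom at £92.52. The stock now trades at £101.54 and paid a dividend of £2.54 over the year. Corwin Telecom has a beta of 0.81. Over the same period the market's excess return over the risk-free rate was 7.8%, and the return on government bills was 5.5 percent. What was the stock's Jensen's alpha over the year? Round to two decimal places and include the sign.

+0.68%

Realised HPR = (P1 + D1 − P0) / P0 = (101.54 + 2.54 − 92.52) / 92.52 = 11.56 / 92.52 = 12.4946%
CAPM required = R_f + β·MRP = 5.5% + 0.81 × 7.8% = 11.8180%
α = realised − required = 12.4946% − 11.8180% = +0.68%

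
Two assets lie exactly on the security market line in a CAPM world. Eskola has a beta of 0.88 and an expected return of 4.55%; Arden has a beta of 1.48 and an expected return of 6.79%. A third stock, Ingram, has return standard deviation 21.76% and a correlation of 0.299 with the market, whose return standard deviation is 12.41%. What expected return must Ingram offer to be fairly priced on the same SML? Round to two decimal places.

3.22%

MRP = (6.79% − 4.55%) / (1.48 − 0.88) = 3.7333%
R_f = 4.55% − 0.88 × 3.7333% = 1.2647%
β_Ingram = ρ·σ_i/σ_m = 0.299 × 21.76 / 12.41 = 0.5243
E(R_Ingram) = R_f + β × MRP = 1.2647% + 0.5243 × 3.7333% = 3.22%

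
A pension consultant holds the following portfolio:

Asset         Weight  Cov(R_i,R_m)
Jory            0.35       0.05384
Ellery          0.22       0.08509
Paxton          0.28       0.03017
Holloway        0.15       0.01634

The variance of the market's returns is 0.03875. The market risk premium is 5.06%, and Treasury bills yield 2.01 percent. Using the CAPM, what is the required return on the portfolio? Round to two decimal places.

β_Jory = 0.05384 / 0.03875 = 1.3894
β_Ellery = 0.08509 / 0.03875 = 2.1959
β_Paxton = 0.03017 / 0.03875 = 0.7786
β_Holloway = 0.01634 / 0.03875 = 0.4217
β_P = Σ w_i β_i = 0.35×1.3894 + 0.22×2.1959 + 0.28×0.7786 + 0.15×0.4217 = 1.2507
E(R_P) = R_f + β_P × MRP = 2.01% + 1.2507 × 5.06% = 8.34%

8.34%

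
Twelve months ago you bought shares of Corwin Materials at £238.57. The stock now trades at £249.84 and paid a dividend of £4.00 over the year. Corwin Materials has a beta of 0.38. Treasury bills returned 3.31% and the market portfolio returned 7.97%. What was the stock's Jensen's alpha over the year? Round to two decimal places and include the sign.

+1.32%

Realised HPR = (P1 + D1 − P0) / P0 = (249.84 + 4.00 − 238.57) / 238.57 = 15.27 / 238.57 = 6.4006%
MRP = 7.97% − 3.31% = 4.66%
CAPM required = R_f + β·MRP = 3.31% + 0.38 × 4.66% = 5.0808%
α = realised − required = 6.4006% − 5.0808% = +1.32%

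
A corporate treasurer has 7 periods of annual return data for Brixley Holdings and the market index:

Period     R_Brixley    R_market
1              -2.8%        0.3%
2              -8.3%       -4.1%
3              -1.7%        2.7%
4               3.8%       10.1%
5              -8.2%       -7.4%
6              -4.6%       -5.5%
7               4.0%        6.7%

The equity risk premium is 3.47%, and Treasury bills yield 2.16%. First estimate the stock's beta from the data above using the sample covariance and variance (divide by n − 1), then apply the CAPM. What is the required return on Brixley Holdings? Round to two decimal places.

4.70%

Mean R_i = (-2.8 − 8.3 − 1.7 + 3.8 − 8.2 − 4.6 + 4.0) / 7 = -2.5429%
Mean R_m = (0.3 − 4.1 + 2.7 + 10.1 − 7.4 − 5.5 + 6.7) / 7 = 0.4000%
Σ(R_i − R̄_i)(R_m − R̄_m) = 186.8800  ⇒  Cov = 186.8800 / 6 = 31.1467
Σ(R_m − R̄_m)² = 254.9800  ⇒  Var(R_m) = 254.9800 / 6 = 42.4967
β = Cov / Var(R_m) = 31.1467 / 42.4967 = 0.7329
E(R) = R_f + β × MRP = 2.16% + 0.7329 × 3.47% = 4.70%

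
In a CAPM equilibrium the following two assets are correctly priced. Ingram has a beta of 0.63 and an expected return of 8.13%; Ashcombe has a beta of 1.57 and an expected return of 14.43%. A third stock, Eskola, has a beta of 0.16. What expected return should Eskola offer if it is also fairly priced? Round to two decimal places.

4.98%

MRP (SML slope) = (14.43% − 8.13%) / (1.57 − 0.63) = 6.30% / 0.94 = 6.7021%
R_f (intercept) = 8.13% − 0.63 × 6.7021% = 3.9077%
E(R_Eskola) = R_f + β × MRP = 3.9077% + 0.16 × 6.7021% = 4.98%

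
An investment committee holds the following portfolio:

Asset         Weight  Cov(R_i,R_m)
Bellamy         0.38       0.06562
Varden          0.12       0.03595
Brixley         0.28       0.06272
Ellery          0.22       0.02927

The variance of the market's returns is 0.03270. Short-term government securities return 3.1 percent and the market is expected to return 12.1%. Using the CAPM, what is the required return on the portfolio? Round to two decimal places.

β_Bellamy = 0.06562 / 0.03270 = 2.0067
β_Varden = 0.03595 / 0.03270 = 1.0994
β_Brixley = 0.06272 / 0.03270 = 1.9180
β_Ellery = 0.02927 / 0.03270 = 0.8951
β_P = Σ w_i β_i = 0.38×2.0067 + 0.12×1.0994 + 0.28×1.9180 + 0.22×0.8951 = 1.6284
MRP = 12.1% − 3.1% = 9.00%
E(R_P) = R_f + β_P × MRP = 3.1% + 1.6284 × 9.0% = 17.76%

17.76%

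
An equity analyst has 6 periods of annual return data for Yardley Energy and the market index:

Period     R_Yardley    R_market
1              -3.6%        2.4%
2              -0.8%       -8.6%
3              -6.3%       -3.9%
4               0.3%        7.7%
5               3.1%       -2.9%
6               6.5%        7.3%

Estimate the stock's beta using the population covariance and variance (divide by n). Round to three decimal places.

Mean R_i = (-3.6 − 0.8 − 6.3 + 0.3 + 3.1 + 6.5) / 6 = -0.1333%
Mean R_m = (2.4 − 8.6 − 3.9 + 7.7 − 2.9 + 7.3) / 6 = 0.3333%
Σ(R_i − R̄_i)(R_m − R̄_m) = 63.8467  ⇒  Cov = 63.8467 / 6 = 10.6411
Σ(R_m − R̄_m)² = 215.2533  ⇒  Var(R_m) = 215.2533 / 6 = 35.8756
β = Cov / Var(R_m) = 10.6411 / 35.8756 = 0.2966

0.297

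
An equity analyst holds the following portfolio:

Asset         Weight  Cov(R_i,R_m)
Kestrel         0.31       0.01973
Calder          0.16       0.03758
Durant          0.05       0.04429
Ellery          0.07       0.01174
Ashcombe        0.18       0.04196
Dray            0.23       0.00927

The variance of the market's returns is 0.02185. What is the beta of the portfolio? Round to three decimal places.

1.137

β_Kestrel = 0.01973 / 0.02185 = 0.9030
β_Calder = 0.03758 / 0.02185 = 1.7199
β_Durant = 0.04429 / 0.02185 = 2.0270
β_Ellery = 0.01174 / 0.02185 = 0.5373
β_Ashcombe = 0.04196 / 0.02185 = 1.9204
β_Dray = 0.00927 / 0.02185 = 0.4243
β_P = Σ w_i β_i = 0.31×0.9030 + 0.16×1.7199 + 0.05×2.0270 + 0.07×0.5373 + 0.18×1.9204 + 0.23×0.4243 = 1.1373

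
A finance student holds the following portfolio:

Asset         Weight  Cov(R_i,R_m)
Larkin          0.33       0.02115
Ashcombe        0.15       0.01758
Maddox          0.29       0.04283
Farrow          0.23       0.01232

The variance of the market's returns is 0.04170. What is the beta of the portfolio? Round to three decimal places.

0.596

β_Larkin = 0.02115 / 0.04170 = 0.5072
β_Ashcombe = 0.01758 / 0.04170 = 0.4216
β_Maddox = 0.04283 / 0.04170 = 1.0271
β_Farrow = 0.01232 / 0.04170 = 0.2954
β_P = Σ w_i β_i = 0.33×0.5072 + 0.15×0.4216 + 0.29×1.0271 + 0.23×0.2954 = 0.5964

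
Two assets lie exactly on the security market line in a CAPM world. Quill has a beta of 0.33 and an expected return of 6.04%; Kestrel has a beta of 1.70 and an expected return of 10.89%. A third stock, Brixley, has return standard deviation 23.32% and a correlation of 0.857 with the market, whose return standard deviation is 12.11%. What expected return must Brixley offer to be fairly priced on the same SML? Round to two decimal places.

MRP = (10.89% − 6.04%) / (1.70 − 0.33) = 3.5401%
R_f = 6.04% − 0.33 × 3.5401% = 4.8718%
β_Brixley = ρ·σ_i/σ_m = 0.857 × 23.32 / 12.11 = 1.6503
E(R_Brixley) = R_f + β × MRP = 4.8718% + 1.6503 × 3.5401% = 10.71%

10.71%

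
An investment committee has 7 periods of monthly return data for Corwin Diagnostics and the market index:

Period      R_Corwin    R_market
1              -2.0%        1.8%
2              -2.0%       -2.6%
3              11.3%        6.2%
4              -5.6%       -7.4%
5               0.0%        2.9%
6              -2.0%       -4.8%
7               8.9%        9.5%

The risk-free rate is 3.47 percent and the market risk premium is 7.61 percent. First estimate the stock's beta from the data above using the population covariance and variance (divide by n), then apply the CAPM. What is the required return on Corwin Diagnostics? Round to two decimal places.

10.39%

Mean R_i = (-2.0 − 2.0 + 11.3 − 5.6 + 0.0 − 2.0 + 8.9) / 7 = 1.2286%
Mean R_m = (1.8 − 2.6 + 6.2 − 7.4 + 2.9 − 4.8 + 9.5) / 7 = 0.8000%
Σ(R_i − R̄_i)(R_m − R̄_m) = 200.3700  ⇒  Cov = 200.3700 / 7 = 28.6243
Σ(R_m − R̄_m)² = 220.4200  ⇒  Var(R_m) = 220.4200 / 7 = 31.4886
β = Cov / Var(R_m) = 28.6243 / 31.4886 = 0.9090
E(R) = R_f + β × MRP = 3.47% + 0.9090 × 7.61% = 10.39%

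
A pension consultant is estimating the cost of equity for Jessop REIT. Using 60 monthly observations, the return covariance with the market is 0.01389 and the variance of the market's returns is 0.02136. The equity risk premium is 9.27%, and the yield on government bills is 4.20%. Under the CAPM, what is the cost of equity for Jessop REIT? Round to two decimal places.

β = Cov(R_i, R_m) / Var(R_m) = 0.01389 / 0.02136 = 0.6503
E(R) = R_f + β × MRP = 4.20% + 0.6503 × 9.27% = 10.23%

10.23%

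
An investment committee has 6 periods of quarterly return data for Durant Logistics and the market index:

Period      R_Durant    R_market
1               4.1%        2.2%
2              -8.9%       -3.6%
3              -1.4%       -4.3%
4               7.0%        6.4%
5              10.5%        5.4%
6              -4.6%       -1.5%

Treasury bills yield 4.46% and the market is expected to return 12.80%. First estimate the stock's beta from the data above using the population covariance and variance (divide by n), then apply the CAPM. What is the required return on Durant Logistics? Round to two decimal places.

Mean R_i = (4.1 − 8.9 − 1.4 + 7.0 + 10.5 − 4.6) / 6 = 1.1167%
Mean R_m = (2.2 − 3.6 − 4.3 + 6.4 + 5.4 − 1.5) / 6 = 0.7667%
Σ(R_i − R̄_i)(R_m − R̄_m) = 150.3433  ⇒  Cov = 150.3433 / 6 = 25.0572
Σ(R_m − R̄_m)² = 105.1333  ⇒  Var(R_m) = 105.1333 / 6 = 17.5222
β = Cov / Var(R_m) = 25.0572 / 17.5222 = 1.4300
MRP = 12.80% − 4.46% = 8.34%
E(R) = R_f + β × MRP = 4.46% + 1.4300 × 8.34% = 16.39%

16.39%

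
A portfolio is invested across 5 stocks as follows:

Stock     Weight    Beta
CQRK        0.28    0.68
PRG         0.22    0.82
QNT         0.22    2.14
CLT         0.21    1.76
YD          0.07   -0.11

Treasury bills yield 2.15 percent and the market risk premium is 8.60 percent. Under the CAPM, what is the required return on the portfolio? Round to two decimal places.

β_P = Σ w_i β_i = 0.28×0.68 + 0.22×0.82 + 0.22×2.14 + 0.21×1.76 + 0.07×-0.11 = 1.2035
E(R_P) = R_f + β_P × MRP = 2.15% + 1.2035 × 8.60% = 12.50%

12.50%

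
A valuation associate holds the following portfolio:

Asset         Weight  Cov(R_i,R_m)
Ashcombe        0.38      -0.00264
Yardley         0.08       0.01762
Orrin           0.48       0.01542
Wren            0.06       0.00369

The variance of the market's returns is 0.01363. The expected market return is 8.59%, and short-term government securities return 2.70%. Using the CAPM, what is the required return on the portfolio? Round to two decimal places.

6.17%

β_Ashcombe = -0.00264 / 0.01363 = -0.1937
β_Yardley = 0.01762 / 0.01363 = 1.2927
β_Orrin = 0.01542 / 0.01363 = 1.1313
β_Wren = 0.00369 / 0.01363 = 0.2707
β_P = Σ w_i β_i = 0.38×-0.1937 + 0.08×1.2927 + 0.48×1.1313 + 0.06×0.2707 = 0.5891
MRP = 8.59% − 2.70% = 5.89%
E(R_P) = R_f + β_P × MRP = 2.70% + 0.5891 × 5.89% = 6.17%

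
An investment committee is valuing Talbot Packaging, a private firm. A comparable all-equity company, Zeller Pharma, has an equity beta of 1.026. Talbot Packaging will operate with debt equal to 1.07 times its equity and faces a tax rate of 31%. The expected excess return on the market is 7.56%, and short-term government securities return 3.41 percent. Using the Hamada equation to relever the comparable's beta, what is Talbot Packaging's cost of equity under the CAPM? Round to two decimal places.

β_L = β_U × [1 + (1 − t)(D/E)] = 1.026 × [1 + (1 − 0.31) × 1.07]
    = 1.026 × [1 + 0.69 × 1.07] = 1.026 × 1.7383 = 1.7835
E(R) = R_f + β_L × MRP = 3.41% + 1.7835 × 7.56% = 16.89%

16.89%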